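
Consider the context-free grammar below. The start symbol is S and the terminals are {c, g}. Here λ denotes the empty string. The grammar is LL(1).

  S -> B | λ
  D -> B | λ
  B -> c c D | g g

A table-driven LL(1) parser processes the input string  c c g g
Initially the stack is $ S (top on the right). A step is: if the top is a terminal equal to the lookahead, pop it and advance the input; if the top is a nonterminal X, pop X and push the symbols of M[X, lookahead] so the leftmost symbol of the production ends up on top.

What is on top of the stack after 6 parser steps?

     Stack    Input      Action
  1  $ S      c c g g $  expand S -> B
  2  $ B      c c g g $  expand B -> c c D
  3  $ D c c  c c g g $  match c
  4  $ D c    c g g $    match c
  5  $ D      g g $      expand D -> B
  6  $ B      g g $      expand B -> g g
Stack after step 6: $ g g (top = g).

g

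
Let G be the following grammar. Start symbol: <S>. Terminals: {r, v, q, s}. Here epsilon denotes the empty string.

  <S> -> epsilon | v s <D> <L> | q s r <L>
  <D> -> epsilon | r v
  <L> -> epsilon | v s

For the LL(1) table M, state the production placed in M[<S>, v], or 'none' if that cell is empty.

<S> -> v s <D> <L>

FIRST(<S>) = {epsilon, q, v}
FIRST(<D>) = {epsilon, r}
FIRST(<L>) = {epsilon, v}
FOLLOW(<S>) includes $ since <S> is the start symbol.
FOLLOW(<S>): <S> appears on no right-hand side. Thus FOLLOW(<S>) = {$}.
For <S> -> epsilon: FIRST(epsilon) = {epsilon}, so it goes in M[<S>, t] for t ∈ {}; since epsilon ∈ FIRST, also for every t ∈ FOLLOW(<S>) = {$}.
For <S> -> v s <D> <L>: FIRST(v s <D> <L>) = {v}, so it goes in M[<S>, t] for t ∈ {v}.
For <S> -> q s r <L>: FIRST(q s r <L>) = {q}, so it goes in M[<S>, t] for t ∈ {q}.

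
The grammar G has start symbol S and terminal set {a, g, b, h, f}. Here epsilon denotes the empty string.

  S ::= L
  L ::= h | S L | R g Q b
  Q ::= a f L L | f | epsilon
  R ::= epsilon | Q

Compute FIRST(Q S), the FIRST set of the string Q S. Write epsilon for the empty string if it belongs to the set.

FIRST(Q): from Q::=a f L L we get {a}; from Q::=f we get {f}; from Q::=epsilon we get {epsilon}. So FIRST(Q) = {epsilon, a, f}.
FIRST(R): from R::=epsilon we get {epsilon}; from R::=Q we get {epsilon, a, f}. So FIRST(R) = {epsilon, a, f}.
FIRST(S): from S::=L we get {a, f, g, h}. So FIRST(S) = {a, f, g, h}.
FIRST(L): from L::=h we get {h}; from L::=S L we get {a, f, g, h}; from L::=R g Q b we get {a, f, g}. So FIRST(L) = {a, f, g, h}.
FIRST(Q S): take FIRST of each symbol in turn, carrying on past any symbol whose FIRST contains epsilon; result {a, f, g, h}.

{a, f, g, h}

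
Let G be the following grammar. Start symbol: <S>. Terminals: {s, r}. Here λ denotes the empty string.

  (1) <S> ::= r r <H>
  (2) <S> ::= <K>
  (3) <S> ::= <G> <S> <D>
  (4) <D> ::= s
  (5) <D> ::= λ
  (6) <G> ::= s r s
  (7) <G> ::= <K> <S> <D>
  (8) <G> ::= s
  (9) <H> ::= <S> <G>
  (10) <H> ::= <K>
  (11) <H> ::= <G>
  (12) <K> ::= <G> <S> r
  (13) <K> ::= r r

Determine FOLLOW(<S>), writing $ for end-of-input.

{$, r, s}

FIRST(<D>) = {λ, s}
FIRST(<S>) = {r, s}  (via <K>, <G> <S> <D>)
FIRST(<G>) = {r, s}  (via <K> <S> <D>)
FIRST(<K>) = {r, s}  (via <G> <S> r)
FIRST(<H>) = {r, s}  (via <S> <G>, <K>, <G>)
FOLLOW(<S>) includes $ since <S> is the start symbol.
FOLLOW(<S>): in <S>::=<G> <S> <D>, <S> is followed by <D> with FIRST {λ, s}; in <S>::=<G> <S> <D>, the suffix after <S> is nullable (adds nothing new); in <G>::=<K> <S> <D>, <S> is followed by <D> with FIRST {λ, s}; in <G>::=<K> <S> <D>, the suffix after <S> is nullable, so FOLLOW(<S>) ⊇ FOLLOW(<G>) = {$, r, s}; in <H>::=<S> <G>, <S> is followed by <G> with FIRST {r, s}; in <K>::=<G> <S> r, <S> is followed by r with FIRST {r}. Thus FOLLOW(<S>) = {$, r, s}.
FOLLOW(<H>): in <S>::=r r <H>, the suffix after <H> is empty, so FOLLOW(<H>) ⊇ FOLLOW(<S>) = {$, r, s}. Thus FOLLOW(<H>) = {$, r, s}.
FOLLOW(<G>): in <S>::=<G> <S> <D>, <G> is followed by <S> <D> with FIRST {r, s}; in <H>::=<S> <G>, the suffix after <G> is empty, so FOLLOW(<G>) ⊇ FOLLOW(<H>) = {$, r, s}; in <H>::=<G>, the suffix after <G> is empty, so FOLLOW(<G>) ⊇ FOLLOW(<H>) = {$, r, s}; in <K>::=<G> <S> r, <G> is followed by <S> r with FIRST {r, s}. Thus FOLLOW(<G>) = {$, r, s}.
FOLLOW(<D>): in <S>::=<G> <S> <D>, the suffix after <D> is empty, so FOLLOW(<D>) ⊇ FOLLOW(<S>) = {$, r, s}; in <G>::=<K> <S> <D>, the suffix after <D> is empty, so FOLLOW(<D>) ⊇ FOLLOW(<G>) = {$, r, s}. Thus FOLLOW(<D>) = {$, r, s}.
FOLLOW(<K>): in <S>::=<K>, the suffix after <K> is empty, so FOLLOW(<K>) ⊇ FOLLOW(<S>) = {$, r, s}; in <G>::=<K> <S> <D>, <K> is followed by <S> <D> with FIRST {r, s}; in <H>::=<K>, the suffix after <K> is empty, so FOLLOW(<K>) ⊇ FOLLOW(<H>) = {$, r, s}. Thus FOLLOW(<K>) = {$, r, s}.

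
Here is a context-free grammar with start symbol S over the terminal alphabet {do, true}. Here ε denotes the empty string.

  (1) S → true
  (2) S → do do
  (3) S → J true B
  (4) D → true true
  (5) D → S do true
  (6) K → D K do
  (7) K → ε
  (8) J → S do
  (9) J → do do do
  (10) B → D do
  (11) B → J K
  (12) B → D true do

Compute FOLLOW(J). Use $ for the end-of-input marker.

FIRST(S) = {do, true}  (via J true B)
FIRST(D) = {do, true}  (via S do true)
FIRST(J) = {do, true}  (via S do)
FIRST(K) = {ε, do, true}  (via D K do)
FIRST(B) = {do, true}  (via D do, J K, D true do)
FOLLOW(S) includes $ since S is the start symbol.
FOLLOW(S): in D→S do true, S is followed by do true with FIRST {do}; in J→S do, S is followed by do with FIRST {do}. Thus FOLLOW(S) = {$, do}.
FOLLOW(D): in K→D K do, D is followed by K do with FIRST {do, true}; in B→D do, D is followed by do with FIRST {do}; in B→D true do, D is followed by true do with FIRST {true}. Thus FOLLOW(D) = {do, true}.
FOLLOW(B): in S→J true B, the suffix after B is empty, so FOLLOW(B) ⊇ FOLLOW(S) = {$, do}. Thus FOLLOW(B) = {$, do}.
FOLLOW(K): in K→D K do, K is followed by do with FIRST {do}; in B→J K, the suffix after K is empty, so FOLLOW(K) ⊇ FOLLOW(B) = {$, do}. Thus FOLLOW(K) = {$, do}.
FOLLOW(J): in S→J true B, J is followed by true B with FIRST {true}; in B→J K, J is followed by K with FIRST {ε, do, true}; in B→J K, the suffix after J is nullable, so FOLLOW(J) ⊇ FOLLOW(B) = {$, do}. Thus FOLLOW(J) = {$, do, true}.

{$, do, true}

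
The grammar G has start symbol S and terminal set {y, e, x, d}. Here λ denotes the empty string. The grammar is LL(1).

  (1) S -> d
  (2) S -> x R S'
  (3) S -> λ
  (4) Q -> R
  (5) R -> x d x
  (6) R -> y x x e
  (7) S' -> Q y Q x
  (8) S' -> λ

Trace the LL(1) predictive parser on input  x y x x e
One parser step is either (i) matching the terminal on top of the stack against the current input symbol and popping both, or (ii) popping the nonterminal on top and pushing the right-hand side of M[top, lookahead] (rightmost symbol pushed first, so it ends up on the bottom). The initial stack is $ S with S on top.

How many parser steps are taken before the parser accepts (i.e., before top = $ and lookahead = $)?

8

     Stack         Input        Action
  1  $ S           x y x x e $  expand S -> x R S'
  2  $ S' R x      x y x x e $  match x
  3  $ S' R        y x x e $    expand R -> y x x e
  4  $ S' e x x y  y x x e $    match y
  5  $ S' e x x    x x e $      match x
  6  $ S' e x      x e $        match x
  7  $ S' e        e $          match e
  8  $ S'          $            expand S' -> λ
Accept reached after 8 steps.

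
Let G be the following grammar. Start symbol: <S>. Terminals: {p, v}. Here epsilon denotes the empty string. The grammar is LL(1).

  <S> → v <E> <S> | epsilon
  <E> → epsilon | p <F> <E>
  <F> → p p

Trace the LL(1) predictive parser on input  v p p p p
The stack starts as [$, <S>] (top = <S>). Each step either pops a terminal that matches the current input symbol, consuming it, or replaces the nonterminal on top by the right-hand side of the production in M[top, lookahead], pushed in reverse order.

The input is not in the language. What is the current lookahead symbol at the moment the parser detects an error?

$

      Stack            Input        Action
   1  $ <S>            v p p p p $  expand <S> → v <E> <S>
   2  $ <S> <E> v      v p p p p $  match v
   3  $ <S> <E>        p p p p $    expand <E> → p <F> <E>
   4  $ <S> <E> <F> p  p p p p $    match p
   5  $ <S> <E> <F>    p p p $      expand <F> → p p
   6  $ <S> <E> p p    p p p $      match p
   7  $ <S> <E> p      p p $        match p
   8  $ <S> <E>        p $          expand <E> → p <F> <E>
   9  $ <S> <E> <F> p  p $          match p
  10  $ <S> <E> <F>    $            error: M[<F>, $] is empty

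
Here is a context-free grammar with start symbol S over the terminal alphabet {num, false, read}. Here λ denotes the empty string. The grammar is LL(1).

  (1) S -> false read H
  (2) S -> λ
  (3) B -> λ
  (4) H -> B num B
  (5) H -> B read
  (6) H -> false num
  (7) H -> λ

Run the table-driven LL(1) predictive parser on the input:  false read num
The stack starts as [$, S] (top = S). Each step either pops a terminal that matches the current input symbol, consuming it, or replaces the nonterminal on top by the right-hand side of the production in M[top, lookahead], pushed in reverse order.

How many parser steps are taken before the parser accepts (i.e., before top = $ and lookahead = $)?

7

step 1: stack=$ S  input=false read num $  — expand S -> false read H
step 2: stack=$ H read false  input=false read num $  — match false
step 3: stack=$ H read  input=read num $  — match read
step 4: stack=$ H  input=num $  — expand H -> B num B
step 5: stack=$ B num B  input=num $  — expand B -> λ
step 6: stack=$ B num  input=num $  — match num
step 7: stack=$ B  input=$  — expand B -> λ
Accept reached after 7 steps.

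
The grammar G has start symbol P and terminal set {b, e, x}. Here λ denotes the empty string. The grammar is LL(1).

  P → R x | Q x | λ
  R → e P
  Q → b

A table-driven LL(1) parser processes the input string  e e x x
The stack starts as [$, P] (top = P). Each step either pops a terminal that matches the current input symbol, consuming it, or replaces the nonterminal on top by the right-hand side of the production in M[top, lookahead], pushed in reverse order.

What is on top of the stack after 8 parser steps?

x

step 1: stack=$ P  input=e e x x $  — expand P → R x
step 2: stack=$ x R  input=e e x x $  — expand R → e P
step 3: stack=$ x P e  input=e e x x $  — match e
step 4: stack=$ x P  input=e x x $  — expand P → R x
step 5: stack=$ x x R  input=e x x $  — expand R → e P
step 6: stack=$ x x P e  input=e x x $  — match e
step 7: stack=$ x x P  input=x x $  — expand P → λ
step 8: stack=$ x x  input=x x $  — match x
Stack after step 8: $ x (top = x).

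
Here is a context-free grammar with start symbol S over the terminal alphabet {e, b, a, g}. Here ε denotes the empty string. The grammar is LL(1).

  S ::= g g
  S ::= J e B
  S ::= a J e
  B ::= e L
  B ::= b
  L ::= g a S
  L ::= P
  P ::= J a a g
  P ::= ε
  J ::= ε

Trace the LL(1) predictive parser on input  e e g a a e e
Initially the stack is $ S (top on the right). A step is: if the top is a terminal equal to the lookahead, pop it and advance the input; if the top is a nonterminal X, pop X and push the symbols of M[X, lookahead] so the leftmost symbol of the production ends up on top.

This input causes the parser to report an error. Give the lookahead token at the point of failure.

e

step 1: stack=$ S  input=e e g a a e e $  — expand S ::= J e B
step 2: stack=$ B e J  input=e e g a a e e $  — expand J ::= ε
step 3: stack=$ B e  input=e e g a a e e $  — match e
step 4: stack=$ B  input=e g a a e e $  — expand B ::= e L
step 5: stack=$ L e  input=e g a a e e $  — match e
step 6: stack=$ L  input=g a a e e $  — expand L ::= g a S
step 7: stack=$ S a g  input=g a a e e $  — match g
step 8: stack=$ S a  input=a a e e $  — match a
step 9: stack=$ S  input=a e e $  — expand S ::= a J e
step 10: stack=$ e J a  input=a e e $  — match a
step 11: stack=$ e J  input=e e $  — expand J ::= ε
step 12: stack=$ e  input=e e $  — match e
step 13: stack=$  input=e $  — error: stack empty but input remains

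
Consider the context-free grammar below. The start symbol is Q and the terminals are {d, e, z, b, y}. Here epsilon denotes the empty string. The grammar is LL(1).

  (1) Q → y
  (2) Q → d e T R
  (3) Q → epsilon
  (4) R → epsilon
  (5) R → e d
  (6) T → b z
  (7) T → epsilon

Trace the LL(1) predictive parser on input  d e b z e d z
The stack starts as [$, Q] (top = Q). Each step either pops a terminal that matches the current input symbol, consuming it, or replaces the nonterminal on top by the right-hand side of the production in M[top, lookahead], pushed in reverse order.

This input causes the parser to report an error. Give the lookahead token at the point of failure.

step 1: stack=$ Q  input=d e b z e d z $  — expand Q → d e T R
step 2: stack=$ R T e d  input=d e b z e d z $  — match d
step 3: stack=$ R T e  input=e b z e d z $  — match e
step 4: stack=$ R T  input=b z e d z $  — expand T → b z
step 5: stack=$ R z b  input=b z e d z $  — match b
step 6: stack=$ R z  input=z e d z $  — match z
step 7: stack=$ R  input=e d z $  — expand R → e d
step 8: stack=$ d e  input=e d z $  — match e
step 9: stack=$ d  input=d z $  — match d
step 10: stack=$  input=z $  — error: stack empty but input remains

z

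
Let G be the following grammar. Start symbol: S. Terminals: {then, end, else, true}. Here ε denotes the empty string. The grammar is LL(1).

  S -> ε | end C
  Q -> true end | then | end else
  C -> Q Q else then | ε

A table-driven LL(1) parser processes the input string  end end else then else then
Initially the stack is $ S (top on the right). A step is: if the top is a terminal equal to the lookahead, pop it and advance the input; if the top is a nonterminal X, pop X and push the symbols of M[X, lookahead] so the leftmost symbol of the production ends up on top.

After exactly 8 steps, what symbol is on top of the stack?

     Stack                   Input                          Action
  1  $ S                     end end else then else then $  expand S -> end C
  2  $ C end                 end end else then else then $  match end
  3  $ C                     end else then else then $      expand C -> Q Q else then
  4  $ then else Q Q         end else then else then $      expand Q -> end else
  5  $ then else Q else end  end else then else then $      match end
  6  $ then else Q else      else then else then $          match else
  7  $ then else Q           then else then $               expand Q -> then
  8  $ then else then        then else then $               match then
Stack after step 8: $ then else (top = else).

else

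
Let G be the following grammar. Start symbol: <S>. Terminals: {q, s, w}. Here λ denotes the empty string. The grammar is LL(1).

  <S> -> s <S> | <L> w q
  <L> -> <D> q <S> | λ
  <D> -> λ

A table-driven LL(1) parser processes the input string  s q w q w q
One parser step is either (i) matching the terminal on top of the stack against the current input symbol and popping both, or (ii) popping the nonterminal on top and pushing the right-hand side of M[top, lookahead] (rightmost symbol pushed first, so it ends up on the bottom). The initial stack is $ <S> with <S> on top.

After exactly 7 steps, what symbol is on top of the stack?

<L>

step 1: stack=$ <S>  input=s q w q w q $  — expand <S> -> s <S>
step 2: stack=$ <S> s  input=s q w q w q $  — match s
step 3: stack=$ <S>  input=q w q w q $  — expand <S> -> <L> w q
step 4: stack=$ q w <L>  input=q w q w q $  — expand <L> -> <D> q <S>
step 5: stack=$ q w <S> q <D>  input=q w q w q $  — expand <D> -> λ
step 6: stack=$ q w <S> q  input=q w q w q $  — match q
step 7: stack=$ q w <S>  input=w q w q $  — expand <S> -> <L> w q
Stack after step 7: $ q w q w <L> (top = <L>).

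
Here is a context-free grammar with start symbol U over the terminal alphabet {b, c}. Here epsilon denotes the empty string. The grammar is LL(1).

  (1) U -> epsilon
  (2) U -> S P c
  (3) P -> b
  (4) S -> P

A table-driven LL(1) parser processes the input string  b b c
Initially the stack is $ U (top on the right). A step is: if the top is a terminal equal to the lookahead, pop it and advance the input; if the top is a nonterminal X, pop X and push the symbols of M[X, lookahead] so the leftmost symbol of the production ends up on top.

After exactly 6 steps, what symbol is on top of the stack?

c

step 1: stack=$ U  input=b b c $  — expand U -> S P c
step 2: stack=$ c P S  input=b b c $  — expand S -> P
step 3: stack=$ c P P  input=b b c $  — expand P -> b
step 4: stack=$ c P b  input=b b c $  — match b
step 5: stack=$ c P  input=b c $  — expand P -> b
step 6: stack=$ c b  input=b c $  — match b
Stack after step 6: $ c (top = c).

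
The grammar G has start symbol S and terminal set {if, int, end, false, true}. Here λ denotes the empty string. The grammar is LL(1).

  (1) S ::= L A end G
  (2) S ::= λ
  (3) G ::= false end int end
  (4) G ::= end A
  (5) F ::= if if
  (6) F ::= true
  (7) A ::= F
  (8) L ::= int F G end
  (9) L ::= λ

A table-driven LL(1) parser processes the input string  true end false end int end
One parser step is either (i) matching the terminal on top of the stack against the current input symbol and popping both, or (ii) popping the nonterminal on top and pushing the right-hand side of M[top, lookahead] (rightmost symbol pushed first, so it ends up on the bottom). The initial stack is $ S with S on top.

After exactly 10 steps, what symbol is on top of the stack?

step 1: stack=$ S  input=true end false end int end $  — expand S ::= L A end G
step 2: stack=$ G end A L  input=true end false end int end $  — expand L ::= λ
step 3: stack=$ G end A  input=true end false end int end $  — expand A ::= F
step 4: stack=$ G end F  input=true end false end int end $  — expand F ::= true
step 5: stack=$ G end true  input=true end false end int end $  — match true
step 6: stack=$ G end  input=end false end int end $  — match end
step 7: stack=$ G  input=false end int end $  — expand G ::= false end int end
step 8: stack=$ end int end false  input=false end int end $  — match false
step 9: stack=$ end int end  input=end int end $  — match end
step 10: stack=$ end int  input=int end $  — match int
Stack after step 10: $ end (top = end).

end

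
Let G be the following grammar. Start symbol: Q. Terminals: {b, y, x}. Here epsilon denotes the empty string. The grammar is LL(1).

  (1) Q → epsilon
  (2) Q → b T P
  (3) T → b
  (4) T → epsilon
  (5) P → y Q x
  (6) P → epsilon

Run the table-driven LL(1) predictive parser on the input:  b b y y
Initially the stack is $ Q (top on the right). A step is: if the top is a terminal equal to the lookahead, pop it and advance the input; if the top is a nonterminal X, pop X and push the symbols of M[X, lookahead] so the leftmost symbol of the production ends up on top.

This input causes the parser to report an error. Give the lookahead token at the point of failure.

y

     Stack    Input      Action
  1  $ Q      b b y y $  expand Q → b T P
  2  $ P T b  b b y y $  match b
  3  $ P T    b y y $    expand T → b
  4  $ P b    b y y $    match b
  5  $ P      y y $      expand P → y Q x
  6  $ x Q y  y y $      match y
  7  $ x Q    y $        error: M[Q, y] is empty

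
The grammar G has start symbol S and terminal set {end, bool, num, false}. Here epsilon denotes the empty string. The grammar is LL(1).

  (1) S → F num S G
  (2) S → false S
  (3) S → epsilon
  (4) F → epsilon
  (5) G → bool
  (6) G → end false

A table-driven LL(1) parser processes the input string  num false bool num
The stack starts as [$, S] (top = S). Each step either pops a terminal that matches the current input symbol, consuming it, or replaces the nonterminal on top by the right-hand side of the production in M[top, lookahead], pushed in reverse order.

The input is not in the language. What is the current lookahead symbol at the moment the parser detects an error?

num

step 1: stack=$ S  input=num false bool num $  — expand S → F num S G
step 2: stack=$ G S num F  input=num false bool num $  — expand F → epsilon
step 3: stack=$ G S num  input=num false bool num $  — match num
step 4: stack=$ G S  input=false bool num $  — expand S → false S
step 5: stack=$ G S false  input=false bool num $  — match false
step 6: stack=$ G S  input=bool num $  — expand S → epsilon
step 7: stack=$ G  input=bool num $  — expand G → bool
step 8: stack=$ bool  input=bool num $  — match bool
step 9: stack=$  input=num $  — error: stack empty but input remains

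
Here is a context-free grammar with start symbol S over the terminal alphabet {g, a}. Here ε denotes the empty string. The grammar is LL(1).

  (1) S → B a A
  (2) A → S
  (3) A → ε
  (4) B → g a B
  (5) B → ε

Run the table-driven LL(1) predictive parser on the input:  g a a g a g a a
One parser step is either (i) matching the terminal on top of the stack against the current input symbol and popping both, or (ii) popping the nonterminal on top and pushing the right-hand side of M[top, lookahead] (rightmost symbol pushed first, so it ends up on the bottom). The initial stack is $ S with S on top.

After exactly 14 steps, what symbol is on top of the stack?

B

step 1: stack=$ S  input=g a a g a g a a $  — expand S → B a A
step 2: stack=$ A a B  input=g a a g a g a a $  — expand B → g a B
step 3: stack=$ A a B a g  input=g a a g a g a a $  — match g
step 4: stack=$ A a B a  input=a a g a g a a $  — match a
step 5: stack=$ A a B  input=a g a g a a $  — expand B → ε
step 6: stack=$ A a  input=a g a g a a $  — match a
step 7: stack=$ A  input=g a g a a $  — expand A → S
step 8: stack=$ S  input=g a g a a $  — expand S → B a A
step 9: stack=$ A a B  input=g a g a a $  — expand B → g a B
step 10: stack=$ A a B a g  input=g a g a a $  — match g
step 11: stack=$ A a B a  input=a g a a $  — match a
step 12: stack=$ A a B  input=g a a $  — expand B → g a B
step 13: stack=$ A a B a g  input=g a a $  — match g
step 14: stack=$ A a B a  input=a a $  — match a
Stack after step 14: $ A a B (top = B).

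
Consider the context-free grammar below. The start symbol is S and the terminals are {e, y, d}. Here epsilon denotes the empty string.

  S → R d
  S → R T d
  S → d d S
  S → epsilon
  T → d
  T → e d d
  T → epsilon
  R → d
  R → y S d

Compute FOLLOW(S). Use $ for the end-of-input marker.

{$, d}

FIRST(T) = {epsilon, d, e}
FIRST(R) = {d, y}
FIRST(S) = {epsilon, d, y}  (via R d, R T d)
FOLLOW(S) includes $ since S is the start symbol.
FOLLOW(S): in S→d d S, the suffix after S is empty (adds nothing new); in R→y S d, S is followed by d with FIRST {d}. Thus FOLLOW(S) = {$, d}.
FOLLOW(T): in S→R T d, T is followed by d with FIRST {d}. Thus FOLLOW(T) = {d}.
FOLLOW(R): in S→R d, R is followed by d with FIRST {d}; in S→R T d, R is followed by T d with FIRST {d, e}. Thus FOLLOW(R) = {d, e}.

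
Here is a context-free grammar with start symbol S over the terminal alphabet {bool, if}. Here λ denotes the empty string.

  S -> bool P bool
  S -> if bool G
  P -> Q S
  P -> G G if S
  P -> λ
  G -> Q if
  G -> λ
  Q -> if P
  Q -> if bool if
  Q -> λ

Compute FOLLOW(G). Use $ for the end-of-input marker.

FIRST(S) = {bool, if}
FIRST(Q) = {λ, if}
FIRST(G) = {λ, if}  (via Q if)
FIRST(P) = {λ, bool, if}  (via Q S, G G if S)
FOLLOW(S) includes $ since S is the start symbol.
FOLLOW(Q): in P->Q S, Q is followed by S with FIRST {bool, if}; in G->Q if, Q is followed by if with FIRST {if}. Thus FOLLOW(Q) = {bool, if}.
FOLLOW(P): in S->bool P bool, P is followed by bool with FIRST {bool}; in Q->if P, the suffix after P is empty, so FOLLOW(P) ⊇ FOLLOW(Q) = {bool, if}. Thus FOLLOW(P) = {bool, if}.
FOLLOW(S): in P->Q S, the suffix after S is empty, so FOLLOW(S) ⊇ FOLLOW(P) = {bool, if}; in P->G G if S, the suffix after S is empty, so FOLLOW(S) ⊇ FOLLOW(P) = {bool, if}. Thus FOLLOW(S) = {$, bool, if}.
FOLLOW(G): in S->if bool G, the suffix after G is empty, so FOLLOW(G) ⊇ FOLLOW(S) = {$, bool, if}; in P->G G if S (occurrence 1), G is followed by G if S with FIRST {if}; in P->G G if S (occurrence 2), G is followed by if S with FIRST {if}. Thus FOLLOW(G) = {$, bool, if}.

{$, bool, if}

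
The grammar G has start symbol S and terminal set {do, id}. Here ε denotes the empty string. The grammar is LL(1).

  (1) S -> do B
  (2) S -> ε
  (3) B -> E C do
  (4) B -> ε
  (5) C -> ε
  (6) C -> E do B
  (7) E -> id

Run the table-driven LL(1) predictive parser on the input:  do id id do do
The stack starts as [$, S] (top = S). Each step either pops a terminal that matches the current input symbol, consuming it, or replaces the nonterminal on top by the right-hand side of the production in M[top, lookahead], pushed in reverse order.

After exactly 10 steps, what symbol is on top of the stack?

do

step 1: stack=$ S  input=do id id do do $  — expand S -> do B
step 2: stack=$ B do  input=do id id do do $  — match do
step 3: stack=$ B  input=id id do do $  — expand B -> E C do
step 4: stack=$ do C E  input=id id do do $  — expand E -> id
step 5: stack=$ do C id  input=id id do do $  — match id
step 6: stack=$ do C  input=id do do $  — expand C -> E do B
step 7: stack=$ do B do E  input=id do do $  — expand E -> id
step 8: stack=$ do B do id  input=id do do $  — match id
step 9: stack=$ do B do  input=do do $  — match do
step 10: stack=$ do B  input=do $  — expand B -> ε
Stack after step 10: $ do (top = do).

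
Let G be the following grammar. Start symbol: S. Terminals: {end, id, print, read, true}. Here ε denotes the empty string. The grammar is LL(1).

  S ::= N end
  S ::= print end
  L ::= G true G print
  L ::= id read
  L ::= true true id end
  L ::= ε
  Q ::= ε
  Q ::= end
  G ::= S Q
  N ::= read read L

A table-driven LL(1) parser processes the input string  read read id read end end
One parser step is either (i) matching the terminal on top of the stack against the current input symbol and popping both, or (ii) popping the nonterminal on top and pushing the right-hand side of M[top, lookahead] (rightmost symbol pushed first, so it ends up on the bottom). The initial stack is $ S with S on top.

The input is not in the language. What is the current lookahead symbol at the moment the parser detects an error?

step 1: stack=$ S  input=read read id read end end $  — expand S ::= N end
step 2: stack=$ end N  input=read read id read end end $  — expand N ::= read read L
step 3: stack=$ end L read read  input=read read id read end end $  — match read
step 4: stack=$ end L read  input=read id read end end $  — match read
step 5: stack=$ end L  input=id read end end $  — expand L ::= id read
step 6: stack=$ end read id  input=id read end end $  — match id
step 7: stack=$ end read  input=read end end $  — match read
step 8: stack=$ end  input=end end $  — match end
step 9: stack=$  input=end $  — error: stack empty but input remains

end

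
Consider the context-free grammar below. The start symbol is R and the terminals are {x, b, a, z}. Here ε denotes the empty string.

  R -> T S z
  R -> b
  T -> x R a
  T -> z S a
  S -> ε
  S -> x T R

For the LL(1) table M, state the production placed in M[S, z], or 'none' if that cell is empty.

S -> ε

FIRST(T) = {x, z}
FIRST(S) = {ε, x}
FIRST(R) = {b, x, z}  (via T S z)
FOLLOW(R) includes $ since R is the start symbol.
FOLLOW(S): in R->T S z, S is followed by z with FIRST {z}; in T->z S a, S is followed by a with FIRST {a}. Thus FOLLOW(S) = {a, z}.
For S -> ε: FIRST(ε) = {ε}, so it goes in M[S, t] for t ∈ {}; since ε ∈ FIRST, also for every t ∈ FOLLOW(S) = {a, z}.
For S -> x T R: FIRST(x T R) = {x}, so it goes in M[S, t] for t ∈ {x}.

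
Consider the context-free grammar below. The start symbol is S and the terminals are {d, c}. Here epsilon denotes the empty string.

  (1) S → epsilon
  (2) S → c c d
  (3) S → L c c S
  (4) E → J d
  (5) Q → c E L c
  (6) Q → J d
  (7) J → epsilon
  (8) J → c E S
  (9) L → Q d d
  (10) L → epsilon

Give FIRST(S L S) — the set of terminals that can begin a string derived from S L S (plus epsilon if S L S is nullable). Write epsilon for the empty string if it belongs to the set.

{epsilon, c, d}

FIRST(J): from J→epsilon we get {epsilon}; from J→c E S we get {c}. So FIRST(J) = {epsilon, c}.
FIRST(E): from E→J d we get {c, d}. So FIRST(E) = {c, d}.
FIRST(Q): from Q→c E L c we get {c}; from Q→J d we get {c, d}. So FIRST(Q) = {c, d}.
FIRST(L): from L→Q d d we get {c, d}; from L→epsilon we get {epsilon}. So FIRST(L) = {epsilon, c, d}.
FIRST(S): from S→epsilon we get {epsilon}; from S→c c d we get {c}; from S→L c c S we get {c, d}. So FIRST(S) = {epsilon, c, d}.
FIRST(S L S): take FIRST of each symbol in turn, carrying on past any symbol whose FIRST contains epsilon; result {epsilon, c, d}.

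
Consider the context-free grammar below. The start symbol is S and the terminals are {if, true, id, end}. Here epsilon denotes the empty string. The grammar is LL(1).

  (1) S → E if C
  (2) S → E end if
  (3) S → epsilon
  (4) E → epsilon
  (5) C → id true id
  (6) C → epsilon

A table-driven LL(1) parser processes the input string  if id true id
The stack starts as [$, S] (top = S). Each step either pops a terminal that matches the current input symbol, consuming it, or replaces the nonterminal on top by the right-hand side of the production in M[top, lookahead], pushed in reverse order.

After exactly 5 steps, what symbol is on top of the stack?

step 1: stack=$ S  input=if id true id $  — expand S → E if C
step 2: stack=$ C if E  input=if id true id $  — expand E → epsilon
step 3: stack=$ C if  input=if id true id $  — match if
step 4: stack=$ C  input=id true id $  — expand C → id true id
step 5: stack=$ id true id  input=id true id $  — match id
Stack after step 5: $ id true (top = true).

true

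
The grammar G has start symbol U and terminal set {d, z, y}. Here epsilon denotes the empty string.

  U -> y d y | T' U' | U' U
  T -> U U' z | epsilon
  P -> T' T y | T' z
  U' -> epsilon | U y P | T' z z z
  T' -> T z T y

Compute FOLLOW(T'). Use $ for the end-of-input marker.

FIRST(U) = {y, z}  (via T' U', U' U)
FIRST(T) = {epsilon, y, z}  (via U U' z)
FIRST(T') = {y, z}  (via T z T y)
FIRST(P) = {y, z}  (via T' T y, T' z)
FIRST(U') = {epsilon, y, z}  (via U y P, T' z z z)
FOLLOW(U) includes $ since U is the start symbol.
FOLLOW(U): in U->U' U, the suffix after U is empty (adds nothing new); in T->U U' z, U is followed by U' z with FIRST {y, z}; in U'->U y P, U is followed by y P with FIRST {y}. Thus FOLLOW(U) = {$, y, z}.
FOLLOW(T): in P->T' T y, T is followed by y with FIRST {y}; in T'->T z T y (occurrence 1), T is followed by z T y with FIRST {z}; in T'->T z T y (occurrence 2), T is followed by y with FIRST {y}. Thus FOLLOW(T) = {y, z}.
FOLLOW(U'): in U->T' U', the suffix after U' is empty, so FOLLOW(U') ⊇ FOLLOW(U) = {$, y, z}; in U->U' U, U' is followed by U with FIRST {y, z}; in T->U U' z, U' is followed by z with FIRST {z}. Thus FOLLOW(U') = {$, y, z}.
FOLLOW(P): in U'->U y P, the suffix after P is empty, so FOLLOW(P) ⊇ FOLLOW(U') = {$, y, z}. Thus FOLLOW(P) = {$, y, z}.
FOLLOW(T'): in U->T' U', T' is followed by U' with FIRST {epsilon, y, z}; in U->T' U', the suffix after T' is nullable, so FOLLOW(T') ⊇ FOLLOW(U) = {$, y, z}; in P->T' T y, T' is followed by T y with FIRST {y, z}; in P->T' z, T' is followed by z with FIRST {z}; in U'->T' z z z, T' is followed by z z z with FIRST {z}. Thus FOLLOW(T') = {$, y, z}.

{$, y, z}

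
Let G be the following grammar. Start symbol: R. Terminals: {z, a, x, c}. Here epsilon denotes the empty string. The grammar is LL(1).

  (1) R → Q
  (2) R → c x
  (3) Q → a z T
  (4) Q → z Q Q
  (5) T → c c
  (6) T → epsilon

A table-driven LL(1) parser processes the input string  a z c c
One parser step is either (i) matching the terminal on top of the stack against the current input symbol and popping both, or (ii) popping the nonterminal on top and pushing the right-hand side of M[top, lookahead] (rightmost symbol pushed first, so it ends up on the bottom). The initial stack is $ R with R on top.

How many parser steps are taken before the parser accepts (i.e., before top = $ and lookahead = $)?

7

step 1: stack=$ R  input=a z c c $  — expand R → Q
step 2: stack=$ Q  input=a z c c $  — expand Q → a z T
step 3: stack=$ T z a  input=a z c c $  — match a
step 4: stack=$ T z  input=z c c $  — match z
step 5: stack=$ T  input=c c $  — expand T → c c
step 6: stack=$ c c  input=c c $  — match c
step 7: stack=$ c  input=c $  — match c
Accept reached after 7 steps.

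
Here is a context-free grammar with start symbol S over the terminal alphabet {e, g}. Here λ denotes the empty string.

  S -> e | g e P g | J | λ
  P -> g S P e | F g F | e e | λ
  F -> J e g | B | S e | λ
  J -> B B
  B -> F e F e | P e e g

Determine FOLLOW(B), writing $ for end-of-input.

FIRST(S): from S->e we get {e}; from S->g e P g we get {g}; from S->J we get {e, g}; from S->λ we get {λ}. So FIRST(S) = {λ, e, g}.
FIRST(P): from P->g S P e we get {g}; from P->F g F we get {e, g}; from P->e e we get {e}; from P->λ we get {λ}. So FIRST(P) = {λ, e, g}.
FIRST(F): from F->J e g we get {e, g}; from F->B we get {e, g}; from F->S e we get {e, g}; from F->λ we get {λ}. So FIRST(F) = {λ, e, g}.
FIRST(B): from B->F e F e we get {e, g}; from B->P e e g we get {e, g}. So FIRST(B) = {e, g}.
FIRST(J): from J->B B we get {e, g}. So FIRST(J) = {e, g}.
FOLLOW(S) includes $ since S is the start symbol.
FOLLOW(S): in P->g S P e, S is followed by P e with FIRST {e, g}; in F->S e, S is followed by e with FIRST {e}. Thus FOLLOW(S) = {$, e, g}.
FOLLOW(P): in S->g e P g, P is followed by g with FIRST {g}; in P->g S P e, P is followed by e with FIRST {e}; in B->P e e g, P is followed by e e g with FIRST {e}. Thus FOLLOW(P) = {e, g}.
FOLLOW(F): in P->F g F (occurrence 1), F is followed by g F with FIRST {g}; in P->F g F (occurrence 2), the suffix after F is empty, so FOLLOW(F) ⊇ FOLLOW(P) = {e, g}; in B->F e F e (occurrence 1), F is followed by e F e with FIRST {e}; in B->F e F e (occurrence 2), F is followed by e with FIRST {e}. Thus FOLLOW(F) = {e, g}.
FOLLOW(J): in S->J, the suffix after J is empty, so FOLLOW(J) ⊇ FOLLOW(S) = {$, e, g}; in F->J e g, J is followed by e g with FIRST {e}. Thus FOLLOW(J) = {$, e, g}.
FOLLOW(B): in F->B, the suffix after B is empty, so FOLLOW(B) ⊇ FOLLOW(F) = {e, g}; in J->B B (occurrence 1), B is followed by B with FIRST {e, g}; in J->B B (occurrence 2), the suffix after B is empty, so FOLLOW(B) ⊇ FOLLOW(J) = {$, e, g}. Thus FOLLOW(B) = {$, e, g}.

{$, e, g}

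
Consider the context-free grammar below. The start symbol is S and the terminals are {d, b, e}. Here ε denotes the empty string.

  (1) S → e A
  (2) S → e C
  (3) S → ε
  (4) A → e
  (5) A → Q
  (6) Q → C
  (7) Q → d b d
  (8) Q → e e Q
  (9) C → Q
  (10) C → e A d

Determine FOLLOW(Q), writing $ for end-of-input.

FIRST(S): from S→e A we get {e}; from S→e C we get {e}; from S→ε we get {ε}. So FIRST(S) = {ε, e}.
FIRST(A): from A→e we get {e}; from A→Q we get {d, e}. So FIRST(A) = {d, e}.
FIRST(Q): from Q→C we get {d, e}; from Q→d b d we get {d}; from Q→e e Q we get {e}. So FIRST(Q) = {d, e}.
FIRST(C): from C→Q we get {d, e}; from C→e A d we get {e}. So FIRST(C) = {d, e}.
FOLLOW(S) includes $ since S is the start symbol.
FOLLOW(S): S appears on no right-hand side. Thus FOLLOW(S) = {$}.
FOLLOW(A): in S→e A, the suffix after A is empty, so FOLLOW(A) ⊇ FOLLOW(S) = {$}; in C→e A d, A is followed by d with FIRST {d}. Thus FOLLOW(A) = {$, d}.
FOLLOW(Q): in A→Q, the suffix after Q is empty, so FOLLOW(Q) ⊇ FOLLOW(A) = {$, d}; in Q→e e Q, the suffix after Q is empty (adds nothing new); in C→Q, the suffix after Q is empty, so FOLLOW(Q) ⊇ FOLLOW(C) = {$, d}. Thus FOLLOW(Q) = {$, d}.
FOLLOW(C): in S→e C, the suffix after C is empty, so FOLLOW(C) ⊇ FOLLOW(S) = {$}; in Q→C, the suffix after C is empty, so FOLLOW(C) ⊇ FOLLOW(Q) = {$, d}. Thus FOLLOW(C) = {$, d}.

{$, d}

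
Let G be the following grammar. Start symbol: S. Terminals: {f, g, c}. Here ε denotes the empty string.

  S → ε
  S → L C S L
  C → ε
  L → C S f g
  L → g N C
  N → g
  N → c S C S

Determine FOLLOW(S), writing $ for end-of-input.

{$, f, g}

FIRST(C): from C→ε we get {ε}. So FIRST(C) = {ε}.
FIRST(N): from N→g we get {g}; from N→c S C S we get {c}. So FIRST(N) = {c, g}.
FIRST(S): from S→ε we get {ε}; from S→L C S L we get {f, g}. So FIRST(S) = {ε, f, g}.
FIRST(L): from L→C S f g we get {f, g}; from L→g N C we get {g}. So FIRST(L) = {f, g}.
FOLLOW(S) includes $ since S is the start symbol.
FOLLOW(S): in S→L C S L, S is followed by L with FIRST {f, g}; in L→C S f g, S is followed by f g with FIRST {f}; in N→c S C S (occurrence 1), S is followed by C S with FIRST {ε, f, g}; in N→c S C S (occurrence 1), the suffix after S is nullable, so FOLLOW(S) ⊇ FOLLOW(N) = {$, f, g}; in N→c S C S (occurrence 2), the suffix after S is empty, so FOLLOW(S) ⊇ FOLLOW(N) = {$, f, g}. Thus FOLLOW(S) = {$, f, g}.
FOLLOW(L): in S→L C S L (occurrence 1), L is followed by C S L with FIRST {f, g}; in S→L C S L (occurrence 2), the suffix after L is empty, so FOLLOW(L) ⊇ FOLLOW(S) = {$, f, g}. Thus FOLLOW(L) = {$, f, g}.
FOLLOW(N): in L→g N C, N is followed by C with FIRST {ε}; in L→g N C, the suffix after N is nullable, so FOLLOW(N) ⊇ FOLLOW(L) = {$, f, g}. Thus FOLLOW(N) = {$, f, g}.
FOLLOW(C): in S→L C S L, C is followed by S L with FIRST {f, g}; in L→C S f g, C is followed by S f g with FIRST {f, g}; in L→g N C, the suffix after C is empty, so FOLLOW(C) ⊇ FOLLOW(L) = {$, f, g}; in N→c S C S, C is followed by S with FIRST {ε, f, g}; in N→c S C S, the suffix after C is nullable, so FOLLOW(C) ⊇ FOLLOW(N) = {$, f, g}. Thus FOLLOW(C) = {$, f, g}.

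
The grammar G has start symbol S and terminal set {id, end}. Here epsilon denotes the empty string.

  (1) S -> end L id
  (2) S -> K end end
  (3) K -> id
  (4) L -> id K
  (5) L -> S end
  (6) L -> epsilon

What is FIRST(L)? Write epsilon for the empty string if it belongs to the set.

FIRST(K): from K->id we get {id}. So FIRST(K) = {id}.
FIRST(S): from S->end L id we get {end}; from S->K end end we get {id}. So FIRST(S) = {end, id}.
FIRST(L): from L->id K we get {id}; from L->S end we get {end, id}; from L->epsilon we get {epsilon}. So FIRST(L) = {epsilon, end, id}.

{epsilon, end, id}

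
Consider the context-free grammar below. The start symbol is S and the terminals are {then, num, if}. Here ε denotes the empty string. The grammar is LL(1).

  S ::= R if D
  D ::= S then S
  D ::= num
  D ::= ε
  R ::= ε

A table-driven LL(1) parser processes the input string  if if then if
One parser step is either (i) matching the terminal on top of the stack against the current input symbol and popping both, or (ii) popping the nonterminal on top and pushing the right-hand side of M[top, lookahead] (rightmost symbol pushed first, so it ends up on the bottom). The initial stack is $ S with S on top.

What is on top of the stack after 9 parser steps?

     Stack            Input            Action
  1  $ S              if if then if $  expand S ::= R if D
  2  $ D if R         if if then if $  expand R ::= ε
  3  $ D if           if if then if $  match if
  4  $ D              if then if $     expand D ::= S then S
  5  $ S then S       if then if $     expand S ::= R if D
  6  $ S then D if R  if then if $     expand R ::= ε
  7  $ S then D if    if then if $     match if
  8  $ S then D       then if $        expand D ::= ε
  9  $ S then         then if $        match then
Stack after step 9: $ S (top = S).

S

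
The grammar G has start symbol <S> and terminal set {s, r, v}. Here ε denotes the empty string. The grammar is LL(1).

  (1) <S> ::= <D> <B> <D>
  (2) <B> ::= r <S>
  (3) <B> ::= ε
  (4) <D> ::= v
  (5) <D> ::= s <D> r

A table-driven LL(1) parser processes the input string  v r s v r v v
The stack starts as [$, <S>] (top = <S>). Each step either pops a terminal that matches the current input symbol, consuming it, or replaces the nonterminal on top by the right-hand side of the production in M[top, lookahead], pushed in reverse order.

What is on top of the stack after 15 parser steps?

v

      Stack                  Input            Action
   1  $ <S>                  v r s v r v v $  expand <S> ::= <D> <B> <D>
   2  $ <D> <B> <D>          v r s v r v v $  expand <D> ::= v
   3  $ <D> <B> v            v r s v r v v $  match v
   4  $ <D> <B>              r s v r v v $    expand <B> ::= r <S>
   5  $ <D> <S> r            r s v r v v $    match r
   6  $ <D> <S>              s v r v v $      expand <S> ::= <D> <B> <D>
   7  $ <D> <D> <B> <D>      s v r v v $      expand <D> ::= s <D> r
   8  $ <D> <D> <B> r <D> s  s v r v v $      match s
   9  $ <D> <D> <B> r <D>    v r v v $        expand <D> ::= v
  10  $ <D> <D> <B> r v      v r v v $        match v
  11  $ <D> <D> <B> r        r v v $          match r
  12  $ <D> <D> <B>          v v $            expand <B> ::= ε
  13  $ <D> <D>              v v $            expand <D> ::= v
  14  $ <D> v                v v $            match v
  15  $ <D>                  v $              expand <D> ::= v
Stack after step 15: $ v (top = v).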